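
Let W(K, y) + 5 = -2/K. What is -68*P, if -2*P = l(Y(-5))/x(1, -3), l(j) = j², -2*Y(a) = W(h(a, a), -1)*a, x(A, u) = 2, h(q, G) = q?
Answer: 8993/4 ≈ 2248.3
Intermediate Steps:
W(K, y) = -5 - 2/K
Y(a) = -a*(-5 - 2/a)/2 (Y(a) = -(-5 - 2/a)*a/2 = -a*(-5 - 2/a)/2)
P = -529/16 (P = -(1 + (5/2)*(-5))²/(2*2) = -(1 - 25/2)²/(2*2) = -(-23/2)²/(2*2) = -529/(8*2) = -½*529/8 = -529/16 ≈ -33.063)
-68*P = -68*(-529/16) = 8993/4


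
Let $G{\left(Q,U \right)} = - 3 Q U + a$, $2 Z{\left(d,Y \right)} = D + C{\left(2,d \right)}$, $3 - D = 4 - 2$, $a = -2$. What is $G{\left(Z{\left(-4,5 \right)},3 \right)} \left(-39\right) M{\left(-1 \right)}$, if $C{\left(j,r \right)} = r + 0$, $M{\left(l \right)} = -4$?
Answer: $1794$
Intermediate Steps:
$C{\left(j,r \right)} = r$
$D = 1$ ($D = 3 - \left(4 - 2\right) = 3 - 2 = 1$)
$Z{\left(d,Y \right)} = \frac{1}{2} + \frac{d}{2}$ ($Z{\left(d,Y \right)} = \frac{1 + d}{2} = \frac{1}{2} + \frac{d}{2}$)
$G{\left(Q,U \right)} = -2 - 3 Q U$ ($G{\left(Q,U \right)} = - 3 Q U - 2 = -2 - 3 Q U$)
$G{\left(Z{\left(-4,5 \right)},3 \right)} \left(-39\right) M{\left(-1 \right)} = \left(-2 - 3 \left(\frac{1}{2} + \frac{1}{2} \left(-4\right)\right) 3\right) \left(-39\right) \left(-4\right) = \left(-2 - 3 \left(\frac{1}{2} - 2\right) 3\right) \left(-39\right) \left(-4\right) = \left(-2 - \left(- \frac{9}{2}\right) 3\right) \left(-39\right) \left(-4\right) = \left(-2 + \frac{27}{2}\right) \left(-39\right) \left(-4\right) = \frac{23}{2} \left(-39\right) \left(-4\right) = \left(- \frac{897}{2}\right) \left(-4\right) = 1794$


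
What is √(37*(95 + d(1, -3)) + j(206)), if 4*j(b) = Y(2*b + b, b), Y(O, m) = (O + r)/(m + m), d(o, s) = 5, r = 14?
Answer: √157029474/206 ≈ 60.831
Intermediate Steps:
Y(O, m) = (14 + O)/(2*m) (Y(O, m) = (O + 14)/(m + m) = (14 + O)/((2*m)) = (14 + O)*(1/(2*m)) = (14 + O)/(2*m))
j(b) = (14 + 3*b)/(8*b) (j(b) = ((14 + (2*b + b))/(2*b))/4 = ((14 + 3*b)/(2*b))/4 = (14 + 3*b)/(8*b))
√(37*(95 + d(1, -3)) + j(206)) = √(37*(95 + 5) + (⅛)*(14 + 3*206)/206) = √(37*100 + (⅛)*(1/206)*(14 + 618)) = √(3700 + (⅛)*(1/206)*632) = √(3700 + 79/206) = √(762279/206) = √157029474/206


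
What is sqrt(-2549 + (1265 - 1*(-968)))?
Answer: 2*I*sqrt(79) ≈ 17.776*I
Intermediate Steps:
sqrt(-2549 + (1265 - 1*(-968))) = sqrt(-2549 + (1265 + 968)) = sqrt(-2549 + 2233) = sqrt(-316) = 2*I*sqrt(79)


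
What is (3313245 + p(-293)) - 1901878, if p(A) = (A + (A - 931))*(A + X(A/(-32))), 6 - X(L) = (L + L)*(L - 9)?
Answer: 947756357/512 ≈ 1.8511e+6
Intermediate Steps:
X(L) = 6 - 2*L*(-9 + L) (X(L) = 6 - (L + L)*(L - 9) = 6 - 2*L*(-9 + L))
p(A) = (-931 + 2*A)*(6 - A**2/512 + 7*A/16) (p(A) = (A + (A - 931))*(A + (6 - 2*A**2/1024 + 18*(A/(-32)))) = (A + (-931 + A))*(A + (6 - 2*A**2/1024 + 18*(A*(-1/32)))) = (-931 + 2*A)*(A + (6 - 2*A**2/1024 + 18*(-A/32))) = (-931 + 2*A)*(A + (6 - A**2/512 - 9*A/16)) = (-931 + 2*A)*(A + (6 - 9*A/16 - A**2/512)) = (-931 + 2*A)*(6 - A**2/512 + 7*A/16))
(3313245 + p(-293)) - 1901878 = (3313245 + (-5586 - 6325/16*(-293) - 1/256*(-293)**3 + (1379/512)*(-293)**2)) - 1901878 = (3313245 + (-5586 + 1853225/16 - 1/256*(-25153757) + (1379/512)*85849)) - 1901878 = (3313245 + (-5586 + 1853225/16 + 25153757/256 + 118385771/512)) - 1901878 = (3313245 + 225136453/512) - 1901878 = 1921517893/512 - 1901878 = 947756357/512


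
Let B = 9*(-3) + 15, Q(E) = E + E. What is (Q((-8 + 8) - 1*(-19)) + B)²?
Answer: 676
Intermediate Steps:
Q(E) = 2*E
B = -12 (B = -27 + 15 = -12)
(Q((-8 + 8) - 1*(-19)) + B)² = (2*((-8 + 8) - 1*(-19)) - 12)² = (2*(0 + 19) - 12)² = (2*19 - 12)² = (38 - 12)² = 26² = 676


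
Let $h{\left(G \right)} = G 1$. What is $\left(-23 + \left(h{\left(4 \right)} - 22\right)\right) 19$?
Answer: $-779$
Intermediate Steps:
$h{\left(G \right)} = G$
$\left(-23 + \left(h{\left(4 \right)} - 22\right)\right) 19 = \left(-23 + \left(4 - 22\right)\right) 19 = \left(-23 - 18\right) 19 = \left(-41\right) 19 = -779$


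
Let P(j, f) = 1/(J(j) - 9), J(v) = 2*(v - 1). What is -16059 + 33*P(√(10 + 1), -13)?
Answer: -112446/7 - 6*√11/7 ≈ -16067.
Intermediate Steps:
J(v) = -2 + 2*v (J(v) = 2*(-1 + v) = -2 + 2*v)
P(j, f) = 1/(-11 + 2*j) (P(j, f) = 1/((-2 + 2*j) - 9) = 1/(-11 + 2*j))
-16059 + 33*P(√(10 + 1), -13) = -16059 + 33/(-11 + 2*√(10 + 1)) = -16059 + 33/(-11 + 2*√11)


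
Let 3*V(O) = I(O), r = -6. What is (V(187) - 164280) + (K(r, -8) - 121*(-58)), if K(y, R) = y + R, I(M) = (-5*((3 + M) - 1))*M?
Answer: -216181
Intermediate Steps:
I(M) = M*(-10 - 5*M) (I(M) = (-5*(2 + M))*M = (-10 - 5*M)*M = M*(-10 - 5*M))
V(O) = -5*O*(2 + O)/3 (V(O) = (-5*O*(2 + O))/3 = -5*O*(2 + O)/3)
K(y, R) = R + y
(V(187) - 164280) + (K(r, -8) - 121*(-58)) = (-5/3*187*(2 + 187) - 164280) + ((-8 - 6) - 121*(-58)) = (-5/3*187*189 - 164280) + (-14 + 7018) = (-58905 - 164280) + 7004 = -223185 + 7004 = -216181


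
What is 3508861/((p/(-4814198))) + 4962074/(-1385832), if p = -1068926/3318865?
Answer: 19423625397300007414703129/370337964108 ≈ 5.2448e+13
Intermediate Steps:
p = -1068926/3318865 (p = -1068926*1/3318865 = -1068926/3318865 ≈ -0.32208)
3508861/((p/(-4814198))) + 4962074/(-1385832) = 3508861/((-1068926/3318865/(-4814198))) + 4962074/(-1385832) = 3508861/((-1068926/3318865*(-1/4814198))) + 4962074*(-1/1385832) = 3508861/(534463/7988836622635) - 2481037/692916 = 3508861*(7988836622635/534463) - 2481037/692916 = 28031717260535668735/534463 - 2481037/692916 = 19423625397300007414703129/370337964108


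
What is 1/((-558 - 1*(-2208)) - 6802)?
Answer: -1/5152 ≈ -0.00019410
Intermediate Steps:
1/((-558 - 1*(-2208)) - 6802) = 1/((-558 + 2208) - 6802) = 1/(1650 - 6802) = 1/(-5152) = -1/5152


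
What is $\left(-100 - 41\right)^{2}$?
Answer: $19881$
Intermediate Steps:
$\left(-100 - 41\right)^{2} = \left(-141\right)^{2} = 19881$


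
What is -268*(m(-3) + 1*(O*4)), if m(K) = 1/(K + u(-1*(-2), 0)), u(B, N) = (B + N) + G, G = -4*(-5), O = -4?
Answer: 81204/19 ≈ 4273.9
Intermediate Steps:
G = 20
u(B, N) = 20 + B + N (u(B, N) = (B + N) + 20 = 20 + B + N)
m(K) = 1/(22 + K) (m(K) = 1/(K + (20 - 1*(-2) + 0)) = 1/(K + (20 + 2 + 0)) = 1/(K + 22) = 1/(22 + K))
-268*(m(-3) + 1*(O*4)) = -268*(1/(22 - 3) + 1*(-4*4)) = -268*(1/19 + 1*(-16)) = -268*(1/19 - 16) = -268*(-303/19) = 81204/19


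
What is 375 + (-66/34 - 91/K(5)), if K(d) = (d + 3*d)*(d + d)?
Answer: 1266853/3400 ≈ 372.60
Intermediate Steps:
K(d) = 8*d**2 (K(d) = (4*d)*(2*d) = 8*d**2)
375 + (-66/34 - 91/K(5)) = 375 + (-66/34 - 91/(8*5**2)) = 375 + (-66*1/34 - 91/(8*25)) = 375 + (-33/17 - 91/200) = 375 - 8147/3400 = 1266853/3400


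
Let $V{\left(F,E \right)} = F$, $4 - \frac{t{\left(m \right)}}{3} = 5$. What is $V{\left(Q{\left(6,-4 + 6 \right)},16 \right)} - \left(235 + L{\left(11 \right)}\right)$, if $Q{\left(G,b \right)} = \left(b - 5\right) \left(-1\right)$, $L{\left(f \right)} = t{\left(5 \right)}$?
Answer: $-229$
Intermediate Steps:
$t{\left(m \right)} = -3$ ($t{\left(m \right)} = 12 - 15 = -3$)
$L{\left(f \right)} = -3$
$Q{\left(G,b \right)} = 5 - b$ ($Q{\left(G,b \right)} = \left(-5 + b\right) \left(-1\right) = 5 - b$)
$V{\left(Q{\left(6,-4 + 6 \right)},16 \right)} - \left(235 + L{\left(11 \right)}\right) = \left(5 - \left(-4 + 6\right)\right) - 232 = \left(5 - 2\right) + \left(-235 + 3\right) = \left(5 - 2\right) - 232 = 3 - 232 = -229$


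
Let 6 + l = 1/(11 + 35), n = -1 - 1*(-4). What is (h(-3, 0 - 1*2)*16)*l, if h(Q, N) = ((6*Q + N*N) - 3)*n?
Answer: 112200/23 ≈ 4878.3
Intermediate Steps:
n = 3 (n = -1 + 4 = 3)
l = -275/46 (l = -6 + 1/(11 + 35) = -6 + 1/46 = -275/46 ≈ -5.9783)
h(Q, N) = -9 + 3*N² + 18*Q (h(Q, N) = ((6*Q + N*N) - 3)*3 = ((6*Q + N²) - 3)*3 = ((N² + 6*Q) - 3)*3 = (-3 + N² + 6*Q)*3 = -9 + 3*N² + 18*Q)
(h(-3, 0 - 1*2)*16)*l = ((-9 + 3*(0 - 1*2)² + 18*(-3))*16)*(-275/46) = ((-9 + 3*(0 - 2)² - 54)*16)*(-275/46) = ((-9 + 3*(-2)² - 54)*16)*(-275/46) = ((-9 + 3*4 - 54)*16)*(-275/46) = ((-9 + 12 - 54)*16)*(-275/46) = -51*16*(-275/46) = -816*(-275/46) = 112200/23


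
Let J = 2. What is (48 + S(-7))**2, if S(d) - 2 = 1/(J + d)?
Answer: 62001/25 ≈ 2480.0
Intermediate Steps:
S(d) = 2 + 1/(2 + d)
(48 + S(-7))**2 = (48 + (5 + 2*(-7))/(2 - 7))**2 = (48 + (5 - 14)/(-5))**2 = (48 - 1/5*(-9))**2 = (48 + 9/5)**2 = (249/5)**2 = 62001/25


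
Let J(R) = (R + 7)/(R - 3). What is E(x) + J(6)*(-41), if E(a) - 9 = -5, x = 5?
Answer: -521/3 ≈ -173.67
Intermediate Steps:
J(R) = (7 + R)/(-3 + R)
E(a) = 4 (E(a) = 9 - 5 = 4)
E(x) + J(6)*(-41) = 4 + ((7 + 6)/(-3 + 6))*(-41) = 4 + (13/3)*(-41) = 4 - 533/3 = -521/3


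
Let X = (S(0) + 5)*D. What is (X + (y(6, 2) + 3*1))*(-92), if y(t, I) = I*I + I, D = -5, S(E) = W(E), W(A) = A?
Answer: 1472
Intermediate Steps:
S(E) = E
X = -25 (X = (0 + 5)*(-5) = 5*(-5) = -25)
y(t, I) = I + I² (y(t, I) = I² + I = I + I²)
(X + (y(6, 2) + 3*1))*(-92) = (-25 + (2*(1 + 2) + 3*1))*(-92) = (-25 + (2*3 + 3))*(-92) = (-25 + (6 + 3))*(-92) = (-25 + 9)*(-92) = -16*(-92) = 1472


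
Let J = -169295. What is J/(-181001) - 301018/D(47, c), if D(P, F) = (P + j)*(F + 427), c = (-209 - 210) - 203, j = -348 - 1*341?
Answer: -16645258984/11329757595 ≈ -1.4692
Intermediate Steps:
j = -689 (j = -348 - 341 = -689)
c = -622 (c = -419 - 203 = -622)
D(P, F) = (-689 + P)*(427 + F) (D(P, F) = (P - 689)*(F + 427) = (-689 + P)*(427 + F))
J/(-181001) - 301018/D(47, c) = -169295/(-181001) - 301018/(-294203 - 689*(-622) + 427*47 - 622*47) = -169295*(-1/181001) - 301018/(-294203 + 428558 + 20069 - 29234) = 169295/181001 - 301018/125190 = 169295/181001 - 301018*1/125190 = 169295/181001 - 150509/62595 = -16645258984/11329757595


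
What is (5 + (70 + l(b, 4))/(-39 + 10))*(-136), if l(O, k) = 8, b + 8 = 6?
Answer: -9112/29 ≈ -314.21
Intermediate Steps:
b = -2 (b = -8 + 6 = -2)
(5 + (70 + l(b, 4))/(-39 + 10))*(-136) = (5 + (70 + 8)/(-39 + 10))*(-136) = (5 + 78/(-29))*(-136) = (5 + 78*(-1/29))*(-136) = (5 - 78/29)*(-136) = (67/29)*(-136) = -9112/29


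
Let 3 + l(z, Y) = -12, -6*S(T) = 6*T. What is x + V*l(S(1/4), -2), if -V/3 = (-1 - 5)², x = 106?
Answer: 1726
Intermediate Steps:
S(T) = -T
l(z, Y) = -15 (l(z, Y) = -3 - 12 = -15)
V = -108 (V = -3*(-1 - 5)² = -3*(-6)² = -3*36 = -108)
x + V*l(S(1/4), -2) = 106 - 108*(-15) = 106 + 1620 = 1726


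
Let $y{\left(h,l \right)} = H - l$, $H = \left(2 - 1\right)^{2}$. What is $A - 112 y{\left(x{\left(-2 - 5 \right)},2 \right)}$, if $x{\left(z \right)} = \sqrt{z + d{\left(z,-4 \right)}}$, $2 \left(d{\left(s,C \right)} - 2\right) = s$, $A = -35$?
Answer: $77$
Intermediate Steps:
$d{\left(s,C \right)} = 2 + \frac{s}{2}$
$x{\left(z \right)} = \sqrt{2 + \frac{3 z}{2}}$ ($x{\left(z \right)} = \sqrt{z + \left(2 + \frac{z}{2}\right)} = \sqrt{2 + \frac{3 z}{2}}$)
$H = 1$ ($H = 1^{2} = 1$)
$y{\left(h,l \right)} = 1 - l$
$A - 112 y{\left(x{\left(-2 - 5 \right)},2 \right)} = -35 - 112 \left(1 - 2\right) = -35 - -112 = -35 + 112 = 77$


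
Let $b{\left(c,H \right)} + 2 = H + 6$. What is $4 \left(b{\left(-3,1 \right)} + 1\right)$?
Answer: $24$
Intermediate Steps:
$b{\left(c,H \right)} = 4 + H$ ($b{\left(c,H \right)} = -2 + \left(H + 6\right) = -2 + \left(6 + H\right) = 4 + H$)
$4 \left(b{\left(-3,1 \right)} + 1\right) = 4 \left(\left(4 + 1\right) + 1\right) = 4 \left(5 + 1\right) = 4 \cdot 6 = 24$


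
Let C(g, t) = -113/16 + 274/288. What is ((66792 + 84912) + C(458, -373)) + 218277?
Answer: 3329774/9 ≈ 3.6998e+5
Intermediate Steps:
C(g, t) = -55/9 (C(g, t) = -113*1/16 + 274*(1/288) = -113/16 + 137/144 = -55/9)
((66792 + 84912) + C(458, -373)) + 218277 = ((66792 + 84912) - 55/9) + 218277 = (151704 - 55/9) + 218277 = 1365281/9 + 218277 = 3329774/9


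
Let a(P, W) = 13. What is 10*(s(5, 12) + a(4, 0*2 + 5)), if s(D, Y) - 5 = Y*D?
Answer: 780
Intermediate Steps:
s(D, Y) = 5 + D*Y (s(D, Y) = 5 + Y*D = 5 + D*Y)
10*(s(5, 12) + a(4, 0*2 + 5)) = 10*((5 + 5*12) + 13) = 10*((5 + 60) + 13) = 10*(65 + 13) = 10*78 = 780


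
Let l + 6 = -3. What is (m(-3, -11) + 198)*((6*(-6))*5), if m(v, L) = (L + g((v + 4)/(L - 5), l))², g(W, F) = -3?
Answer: -70920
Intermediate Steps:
l = -9 (l = -6 - 3 = -9)
m(v, L) = (-3 + L)² (m(v, L) = (L - 3)² = (-3 + L)²)
(m(-3, -11) + 198)*((6*(-6))*5) = ((-3 - 11)² + 198)*((6*(-6))*5) = ((-14)² + 198)*(-36*5) = (196 + 198)*(-180) = 394*(-180) = -70920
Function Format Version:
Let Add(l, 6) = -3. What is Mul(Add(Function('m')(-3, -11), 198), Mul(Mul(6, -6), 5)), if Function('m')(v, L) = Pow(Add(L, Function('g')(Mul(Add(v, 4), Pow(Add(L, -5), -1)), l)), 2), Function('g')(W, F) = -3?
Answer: -70920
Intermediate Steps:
l = -9 (l = Add(-6, -3) = -9)
Function('m')(v, L) = Pow(Add(-3, L), 2) (Function('m')(v, L) = Pow(Add(L, -3), 2) = Pow(Add(-3, L), 2))
Mul(Add(Function('m')(-3, -11), 198), Mul(Mul(6, -6), 5)) = Mul(Add(Pow(Add(-3, -11), 2), 198), Mul(Mul(6, -6), 5)) = Mul(Add(Pow(-14, 2), 198), Mul(-36, 5)) = Mul(Add(196, 198), -180) = Mul(394, -180) = -70920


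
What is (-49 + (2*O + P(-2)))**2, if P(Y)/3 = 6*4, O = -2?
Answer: 361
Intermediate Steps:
P(Y) = 72 (P(Y) = 3*(6*4) = 3*24 = 72)
(-49 + (2*O + P(-2)))**2 = (-49 + (2*(-2) + 72))**2 = (-49 + (-4 + 72))**2 = (-49 + 68)**2 = 19**2 = 361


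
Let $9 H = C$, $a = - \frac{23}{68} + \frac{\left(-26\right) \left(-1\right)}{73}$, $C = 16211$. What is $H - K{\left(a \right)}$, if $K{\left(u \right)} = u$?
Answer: $\frac{80470603}{44676} \approx 1801.2$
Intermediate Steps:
$a = \frac{89}{4964}$ ($a = \left(-23\right) \frac{1}{68} + 26 \cdot \frac{1}{73} = - \frac{23}{68} + \frac{26}{73} = \frac{89}{4964} \approx 0.017929$)
$H = \frac{16211}{9}$ ($H = \frac{1}{9} \cdot 16211 = \frac{16211}{9} \approx 1801.2$)
$H - K{\left(a \right)} = \frac{16211}{9} - \frac{89}{4964} = \frac{80470603}{44676}$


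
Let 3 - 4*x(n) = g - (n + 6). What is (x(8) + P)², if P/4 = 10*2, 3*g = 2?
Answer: 1018081/144 ≈ 7070.0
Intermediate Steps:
g = ⅔ (g = (⅓)*2 = ⅔ ≈ 0.66667)
x(n) = 25/12 + n/4 (x(n) = ¾ - (⅔ - (n + 6))/4 = ¾ - (⅔ - (6 + n))/4 = ¾ - (⅔ + (-6 - n))/4 = ¾ - (-16/3 - n)/4 = ¾ + (4/3 + n/4) = 25/12 + n/4)
P = 80 (P = 4*(10*2) = 4*20 = 80)
(x(8) + P)² = ((25/12 + (¼)*8) + 80)² = ((25/12 + 2) + 80)² = (49/12 + 80)² = (1009/12)² = 1018081/144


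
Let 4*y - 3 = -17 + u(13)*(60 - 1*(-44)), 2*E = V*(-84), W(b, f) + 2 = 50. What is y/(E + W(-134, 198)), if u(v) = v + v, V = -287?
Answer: 1345/24204 ≈ 0.055569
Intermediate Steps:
W(b, f) = 48 (W(b, f) = -2 + 50 = 48)
u(v) = 2*v
E = 12054 (E = (-287*(-84))/2 = (1/2)*24108 = 12054)
y = 1345/2 (y = 3/4 + (-17 + (2*13)*(60 - 1*(-44)))/4 = 3/4 + (-17 + 26*(60 + 44))/4 = 3/4 + (-17 + 26*104)/4 = 3/4 + (-17 + 2704)/4 = 3/4 + (1/4)*2687 = 3/4 + 2687/4 = 1345/2 ≈ 672.50)
y/(E + W(-134, 198)) = 1345/(2*(12054 + 48)) = (1345/2)/12102 = (1345/2)*(1/12102) = 1345/24204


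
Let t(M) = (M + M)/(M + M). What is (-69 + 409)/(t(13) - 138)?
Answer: -340/137 ≈ -2.4818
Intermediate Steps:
t(M) = 1 (t(M) = (2*M)/((2*M)) = (2*M)*(1/(2*M)) = 1)
(-69 + 409)/(t(13) - 138) = (-69 + 409)/(1 - 138) = 340/(-137) = 340*(-1/137) = -340/137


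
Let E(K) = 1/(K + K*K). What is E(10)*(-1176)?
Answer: -588/55 ≈ -10.691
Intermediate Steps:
E(K) = 1/(K + K**2)
E(10)*(-1176) = (1/(10*(1 + 10)))*(-1176) = ((1/10)/11)*(-1176) = ((1/10)*(1/11))*(-1176) = (1/110)*(-1176) = -588/55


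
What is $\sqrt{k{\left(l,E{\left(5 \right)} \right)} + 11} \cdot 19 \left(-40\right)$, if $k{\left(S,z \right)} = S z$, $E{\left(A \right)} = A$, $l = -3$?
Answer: $- 1520 i \approx - 1520.0 i$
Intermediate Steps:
$\sqrt{k{\left(l,E{\left(5 \right)} \right)} + 11} \cdot 19 \left(-40\right) = \sqrt{\left(-3\right) 5 + 11} \cdot 19 \left(-40\right) = \sqrt{-15 + 11} \cdot 19 \left(-40\right) = \sqrt{-4} \cdot 19 \left(-40\right) = 2 i 19 \left(-40\right) = 38 i \left(-40\right) = - 1520 i$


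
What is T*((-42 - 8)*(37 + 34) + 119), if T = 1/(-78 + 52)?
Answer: 3431/26 ≈ 131.96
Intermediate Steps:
T = -1/26 (T = 1/(-26) = -1/26 ≈ -0.038462)
T*((-42 - 8)*(37 + 34) + 119) = -((-42 - 8)*(37 + 34) + 119)/26 = -(-50*71 + 119)/26 = -(-3550 + 119)/26 = -1/26*(-3431) = 3431/26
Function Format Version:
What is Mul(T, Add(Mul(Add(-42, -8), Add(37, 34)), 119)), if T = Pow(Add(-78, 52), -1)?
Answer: Rational(3431, 26) ≈ 131.96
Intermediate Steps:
T = Rational(-1, 26) (T = Pow(-26, -1) = Rational(-1, 26) ≈ -0.038462)
Mul(T, Add(Mul(Add(-42, -8), Add(37, 34)), 119)) = Mul(Rational(-1, 26), Add(Mul(Add(-42, -8), Add(37, 34)), 119)) = Mul(Rational(-1, 26), Add(Mul(-50, 71), 119)) = Mul(Rational(-1, 26), Add(-3550, 119)) = Mul(Rational(-1, 26), -3431) = Rational(3431, 26)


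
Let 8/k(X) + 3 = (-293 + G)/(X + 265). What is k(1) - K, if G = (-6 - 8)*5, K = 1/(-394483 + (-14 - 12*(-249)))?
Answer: -92569999/50504661 ≈ -1.8329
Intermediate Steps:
K = -1/391509 (K = 1/(-394483 + (-14 + 2988)) = 1/(-394483 + 2974) = 1/(-391509) = -1/391509 ≈ -2.5542e-6)
G = -70 (G = -14*5 = -70)
k(X) = 8/(-3 - 363/(265 + X)) (k(X) = 8/(-3 + (-293 - 70)/(X + 265)) = 8/(-3 - 363/(265 + X)))
k(1) - K = 8*(-265 - 1*1)/(3*(386 + 1)) - 1*(-1/391509) = (8/3)*(-265 - 1)/387 + 1/391509 = (8/3)*(1/387)*(-266) + 1/391509 = -2128/1161 + 1/391509 = -92569999/50504661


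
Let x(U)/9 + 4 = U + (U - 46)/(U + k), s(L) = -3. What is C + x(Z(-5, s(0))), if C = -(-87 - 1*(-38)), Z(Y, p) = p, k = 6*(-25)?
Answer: -189/17 ≈ -11.118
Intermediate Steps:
k = -150
x(U) = -36 + 9*U + 9*(-46 + U)/(-150 + U) (x(U) = -36 + 9*(U + (U - 46)/(U - 150)) = -36 + 9*(U + (-46 + U)/(-150 + U)) = -36 + (9*U + 9*(-46 + U)/(-150 + U)) = -36 + 9*U + 9*(-46 + U)/(-150 + U))
C = 49 (C = -(-87 + 38) = -1*(-49) = 49)
C + x(Z(-5, s(0))) = 49 + 9*(554 + (-3)**2 - 153*(-3))/(-150 - 3) = 49 + 9*(554 + 9 + 459)/(-153) = 49 + 9*(-1/153)*1022 = 49 - 1022/17 = -189/17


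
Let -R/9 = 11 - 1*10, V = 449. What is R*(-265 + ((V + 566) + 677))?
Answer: -12843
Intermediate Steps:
R = -9 (R = -9*(11 - 1*10) = -9*(11 - 10) = -9*1 = -9)
R*(-265 + ((V + 566) + 677)) = -9*(-265 + ((449 + 566) + 677)) = -9*(-265 + (1015 + 677)) = -9*(-265 + 1692) = -9*1427 = -12843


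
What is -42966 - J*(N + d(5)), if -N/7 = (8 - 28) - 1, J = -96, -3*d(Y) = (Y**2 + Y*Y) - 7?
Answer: -30230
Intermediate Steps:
d(Y) = 7/3 - 2*Y**2/3 (d(Y) = -((Y**2 + Y*Y) - 7)/3 = -((Y**2 + Y**2) - 7)/3 = -(2*Y**2 - 7)/3 = -(-7 + 2*Y**2)/3 = 7/3 - 2*Y**2/3)
N = 147 (N = -7*((8 - 28) - 1) = -7*(-20 - 1) = -7*(-21) = 147)
-42966 - J*(N + d(5)) = -42966 - (-96)*(147 + (7/3 - 2/3*5**2)) = -42966 - (-96)*(147 + (7/3 - 2/3*25)) = -42966 - (-96)*(147 + (7/3 - 50/3)) = -42966 - (-96)*(147 - 43/3) = -42966 - (-96)*398/3 = -42966 - 1*(-12736) = -42966 + 12736 = -30230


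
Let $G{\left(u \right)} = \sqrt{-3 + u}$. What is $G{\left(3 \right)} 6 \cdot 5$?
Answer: $0$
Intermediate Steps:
$G{\left(3 \right)} 6 \cdot 5 = \sqrt{-3 + 3} \cdot 6 \cdot 5 = \sqrt{0} \cdot 6 \cdot 5 = 0 \cdot 6 \cdot 5 = 0 \cdot 5 = 0$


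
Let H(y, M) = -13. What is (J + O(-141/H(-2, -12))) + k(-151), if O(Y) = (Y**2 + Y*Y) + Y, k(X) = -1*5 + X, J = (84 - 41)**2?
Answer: 327712/169 ≈ 1939.1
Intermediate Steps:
J = 1849 (J = 43**2 = 1849)
k(X) = -5 + X
O(Y) = Y + 2*Y**2 (O(Y) = (Y**2 + Y**2) + Y = 2*Y**2 + Y = Y + 2*Y**2)
(J + O(-141/H(-2, -12))) + k(-151) = (1849 + (-141/(-13))*(1 + 2*(-141/(-13)))) + (-5 - 151) = (1849 + (-141*(-1/13))*(1 + 2*(-141*(-1/13)))) - 156 = (1849 + 141*(1 + 2*(141/13))/13) - 156 = (1849 + 141*(1 + 282/13)/13) - 156 = (1849 + (141/13)*(295/13)) - 156 = (1849 + 41595/169) - 156 = 354076/169 - 156 = 327712/169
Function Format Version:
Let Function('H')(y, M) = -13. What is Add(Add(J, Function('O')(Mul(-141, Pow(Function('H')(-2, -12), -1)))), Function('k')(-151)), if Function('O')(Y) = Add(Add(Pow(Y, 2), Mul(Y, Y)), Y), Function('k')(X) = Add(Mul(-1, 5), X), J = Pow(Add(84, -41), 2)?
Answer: Rational(327712, 169) ≈ 1939.1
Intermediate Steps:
J = 1849 (J = Pow(43, 2) = 1849)
Function('k')(X) = Add(-5, X)
Function('O')(Y) = Add(Y, Mul(2, Pow(Y, 2))) (Function('O')(Y) = Add(Add(Pow(Y, 2), Pow(Y, 2)), Y) = Add(Mul(2, Pow(Y, 2)), Y) = Add(Y, Mul(2, Pow(Y, 2))))
Add(Add(J, Function('O')(Mul(-141, Pow(Function('H')(-2, -12), -1)))), Function('k')(-151)) = Add(Add(1849, Mul(Mul(-141, Pow(-13, -1)), Add(1, Mul(2, Mul(-141, Pow(-13, -1)))))), Add(-5, -151)) = Add(Add(1849, Mul(Mul(-141, Rational(-1, 13)), Add(1, Mul(2, Mul(-141, Rational(-1, 13)))))), -156) = Add(Add(1849, Mul(Rational(141, 13), Add(1, Mul(2, Rational(141, 13))))), -156) = Add(Add(1849, Mul(Rational(141, 13), Add(1, Rational(282, 13)))), -156) = Add(Add(1849, Mul(Rational(141, 13), Rational(295, 13))), -156) = Add(Add(1849, Rational(41595, 169)), -156) = Add(Rational(354076, 169), -156) = Rational(327712, 169)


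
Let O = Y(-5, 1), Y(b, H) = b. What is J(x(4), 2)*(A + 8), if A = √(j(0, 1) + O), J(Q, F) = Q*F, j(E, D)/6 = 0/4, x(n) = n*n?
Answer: 256 + 32*I*√5 ≈ 256.0 + 71.554*I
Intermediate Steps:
x(n) = n²
j(E, D) = 0 (j(E, D) = 6*(0/4) = 6*(0*(¼)) = 6*0 = 0)
J(Q, F) = F*Q
O = -5
A = I*√5 (A = √(0 - 5) = √(-5) = I*√5 ≈ 2.2361*I)
J(x(4), 2)*(A + 8) = (2*4²)*(I*√5 + 8) = (2*16)*(8 + I*√5) = 32*(8 + I*√5) = 256 + 32*I*√5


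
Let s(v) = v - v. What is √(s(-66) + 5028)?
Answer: 2*√1257 ≈ 70.908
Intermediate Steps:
s(v) = 0
√(s(-66) + 5028) = √(0 + 5028) = √5028 = 2*√1257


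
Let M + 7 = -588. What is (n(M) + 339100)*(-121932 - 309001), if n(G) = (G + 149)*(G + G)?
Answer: -374842760720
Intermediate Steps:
M = -595 (M = -7 - 588 = -595)
n(G) = 2*G*(149 + G) (n(G) = (149 + G)*(2*G) = 2*G*(149 + G))
(n(M) + 339100)*(-121932 - 309001) = (2*(-595)*(149 - 595) + 339100)*(-121932 - 309001) = (2*(-595)*(-446) + 339100)*(-430933) = (530740 + 339100)*(-430933) = 869840*(-430933) = -374842760720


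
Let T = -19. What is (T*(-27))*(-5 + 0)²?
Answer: 12825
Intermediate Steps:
(T*(-27))*(-5 + 0)² = (-19*(-27))*(-5 + 0)² = 513*(-5)² = 513*25 = 12825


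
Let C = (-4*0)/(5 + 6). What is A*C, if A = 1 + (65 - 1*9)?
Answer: 0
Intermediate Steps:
C = 0 (C = 0/11 = 0*(1/11) = 0)
A = 57 (A = 1 + (65 - 9) = 1 + 56 = 57)
A*C = 57*0 = 0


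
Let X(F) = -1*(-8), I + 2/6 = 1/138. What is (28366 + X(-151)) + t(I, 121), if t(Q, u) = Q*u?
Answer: 1303389/46 ≈ 28335.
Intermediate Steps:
I = -15/46 (I = -1/3 + 1/138 = -15/46 ≈ -0.32609)
X(F) = 8
(28366 + X(-151)) + t(I, 121) = (28366 + 8) - 15/46*121 = 28374 - 1815/46 = 1303389/46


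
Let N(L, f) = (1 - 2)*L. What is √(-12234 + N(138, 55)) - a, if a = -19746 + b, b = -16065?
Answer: 35811 + 2*I*√3093 ≈ 35811.0 + 111.23*I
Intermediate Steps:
N(L, f) = -L
a = -35811 (a = -19746 - 16065 = -35811)
√(-12234 + N(138, 55)) - a = √(-12234 - 1*138) - 1*(-35811) = √(-12234 - 138) + 35811 = √(-12372) + 35811 = 2*I*√3093 + 35811 = 35811 + 2*I*√3093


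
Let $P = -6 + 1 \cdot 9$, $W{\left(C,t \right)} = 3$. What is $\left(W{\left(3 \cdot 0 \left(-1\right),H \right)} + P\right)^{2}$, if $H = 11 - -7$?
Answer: $36$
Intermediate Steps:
$H = 18$ ($H = 11 + 7 = 18$)
$P = 3$ ($P = -6 + 9 = 3$)
$\left(W{\left(3 \cdot 0 \left(-1\right),H \right)} + P\right)^{2} = \left(3 + 3\right)^{2} = 6^{2} = 36$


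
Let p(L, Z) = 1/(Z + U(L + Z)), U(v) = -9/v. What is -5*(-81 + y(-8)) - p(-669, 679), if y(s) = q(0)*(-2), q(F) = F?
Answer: 2746295/6781 ≈ 405.00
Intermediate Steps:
y(s) = 0 (y(s) = 0*(-2) = 0)
p(L, Z) = 1/(Z - 9/(L + Z))
-5*(-81 + y(-8)) - p(-669, 679) = -5*(-81 + 0) - (-669 + 679)/(-9 + 679*(-669 + 679)) = -5*(-81) - 10/(-9 + 679*10) = 405 - 10/(-9 + 6790) = 405 - 10/6781 = 2746295/6781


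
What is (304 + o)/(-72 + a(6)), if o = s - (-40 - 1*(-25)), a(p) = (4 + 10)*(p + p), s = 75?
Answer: 197/48 ≈ 4.1042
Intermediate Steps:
a(p) = 28*p (a(p) = 14*(2*p) = 28*p)
o = 90 (o = 75 - (-40 - 1*(-25)) = 75 - (-40 + 25) = 75 - 1*(-15) = 75 + 15 = 90)
(304 + o)/(-72 + a(6)) = (304 + 90)/(-72 + 28*6) = 394/(-72 + 168) = 394/96 = 394*(1/96) = 197/48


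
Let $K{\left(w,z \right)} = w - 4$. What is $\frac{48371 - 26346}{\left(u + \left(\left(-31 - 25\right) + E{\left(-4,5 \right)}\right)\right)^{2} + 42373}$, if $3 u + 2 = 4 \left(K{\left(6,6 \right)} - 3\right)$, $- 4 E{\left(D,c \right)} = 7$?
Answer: $\frac{352400}{735089} \approx 0.4794$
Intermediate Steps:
$E{\left(D,c \right)} = - \frac{7}{4}$ ($E{\left(D,c \right)} = \left(- \frac{1}{4}\right) 7 = - \frac{7}{4}$)
$K{\left(w,z \right)} = -4 + w$
$u = -2$ ($u = - \frac{2}{3} + \frac{4 \left(\left(-4 + 6\right) - 3\right)}{3} = - \frac{2}{3} + \frac{4 \left(2 - 3\right)}{3} = - \frac{2}{3} + \frac{4 \left(-1\right)}{3} = - \frac{2}{3} + \frac{1}{3} \left(-4\right) = - \frac{2}{3} - \frac{4}{3} = -2$)
$\frac{48371 - 26346}{\left(u + \left(\left(-31 - 25\right) + E{\left(-4,5 \right)}\right)\right)^{2} + 42373} = \frac{48371 - 26346}{\left(-2 - \frac{231}{4}\right)^{2} + 42373} = \frac{22025}{\left(-2 - \frac{231}{4}\right)^{2} + 42373} = \frac{22025}{\left(- \frac{239}{4}\right)^{2} + 42373} = \frac{22025}{\frac{57121}{16} + 42373} = \frac{22025}{\frac{735089}{16}} = 22025 \cdot \frac{16}{735089} = \frac{352400}{735089}$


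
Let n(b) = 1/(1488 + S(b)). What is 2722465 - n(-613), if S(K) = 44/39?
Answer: 158109877301/58076 ≈ 2.7225e+6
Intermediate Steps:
S(K) = 44/39 (S(K) = 44*(1/39) = 44/39)
n(b) = 39/58076 (n(b) = 1/(1488 + 44/39) = 1/(58076/39) = 39/58076)
2722465 - n(-613) = 2722465 - 1*39/58076 = 2722465 - 39/58076 = 158109877301/58076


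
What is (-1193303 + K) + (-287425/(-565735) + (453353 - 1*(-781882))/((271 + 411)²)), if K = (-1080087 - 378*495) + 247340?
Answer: -116472657390412795/52627385228 ≈ -2.2132e+6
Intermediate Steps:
K = -1019857 (K = (-1080087 - 187110) + 247340 = -1267197 + 247340 = -1019857)
(-1193303 + K) + (-287425/(-565735) + (453353 - 1*(-781882))/((271 + 411)²)) = (-1193303 - 1019857) + (-287425/(-565735) + (453353 - 1*(-781882))/((271 + 411)²)) = -2213160 + (-287425*(-1/565735) + (453353 + 781882)/(682²)) = -2213160 + (57485/113147 + 1235235/465124) = -2213160 + 166500787685/52627385228 = -116472657390412795/52627385228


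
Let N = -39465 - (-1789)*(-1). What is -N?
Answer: 41254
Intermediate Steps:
N = -41254 (N = -39465 - 1*1789 = -39465 - 1789 = -41254)
-N = -1*(-41254) = 41254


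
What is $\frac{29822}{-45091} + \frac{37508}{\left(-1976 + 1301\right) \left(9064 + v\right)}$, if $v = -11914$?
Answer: $- \frac{27839399636}{43371905625} \approx -0.64188$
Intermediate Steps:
$\frac{29822}{-45091} + \frac{37508}{\left(-1976 + 1301\right) \left(9064 + v\right)} = \frac{29822}{-45091} + \frac{37508}{\left(-1976 + 1301\right) \left(9064 - 11914\right)} = 29822 \left(- \frac{1}{45091}\right) + \frac{37508}{\left(-675\right) \left(-2850\right)} = - \frac{29822}{45091} + \frac{37508}{1923750} = - \frac{29822}{45091} + 37508 \cdot \frac{1}{1923750} = - \frac{29822}{45091} + \frac{18754}{961875} = - \frac{27839399636}{43371905625}$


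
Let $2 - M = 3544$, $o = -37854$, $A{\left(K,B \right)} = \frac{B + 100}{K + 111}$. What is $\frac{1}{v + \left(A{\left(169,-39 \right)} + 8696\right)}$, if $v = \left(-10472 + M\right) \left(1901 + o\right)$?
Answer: $\frac{280}{141079130701} \approx 1.9847 \cdot 10^{-9}$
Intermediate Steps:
$A{\left(K,B \right)} = \frac{100 + B}{111 + K}$
$M = -3542$ ($M = 2 - 3544 = -3542$)
$v = 503845342$ ($v = \left(-10472 - 3542\right) \left(1901 - 37854\right) = \left(-14014\right) \left(-35953\right) = 503845342$)
$\frac{1}{v + \left(A{\left(169,-39 \right)} + 8696\right)} = \frac{1}{503845342 + \left(\frac{100 - 39}{111 + 169} + 8696\right)} = \frac{1}{503845342 + \left(\frac{1}{280} \cdot 61 + 8696\right)} = \frac{1}{503845342 + \left(\frac{61}{280} + 8696\right)} = \frac{1}{503845342 + \frac{2434941}{280}} = \frac{1}{\frac{141079130701}{280}} = \frac{280}{141079130701}$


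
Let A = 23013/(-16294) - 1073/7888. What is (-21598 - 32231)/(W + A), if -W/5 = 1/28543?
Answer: 11781069199632/338920489 ≈ 34761.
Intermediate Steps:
W = -5/28543 ≈ -0.00017517
A = -3431207/2215984 (A = 23013*(-1/16294) - 1073*1/7888 = -23013/16294 - 37/272 = -3431207/2215984 ≈ -1.5484)
(-21598 - 32231)/(W + A) = (-21598 - 32231)/(-5/28543 - 3431207/2215984) = -53829/(-338920489/218861008) = -53829*(-218861008/338920489) = 11781069199632/338920489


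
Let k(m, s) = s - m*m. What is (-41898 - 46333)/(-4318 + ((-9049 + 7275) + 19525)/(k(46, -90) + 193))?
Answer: 970541/47595 ≈ 20.392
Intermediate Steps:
k(m, s) = s - m²
(-41898 - 46333)/(-4318 + ((-9049 + 7275) + 19525)/(k(46, -90) + 193)) = (-41898 - 46333)/(-4318 + ((-9049 + 7275) + 19525)/((-90 - 1*46²) + 193)) = -88231/(-4318 + (-1774 + 19525)/((-90 - 1*2116) + 193)) = -88231/(-4318 + 17751/((-90 - 2116) + 193)) = -88231/(-4318 + 17751/(-2206 + 193)) = -88231/(-4318 + 17751/(-2013)) = -88231/(-4318 + 17751*(-1/2013)) = -88231/(-4318 - 97/11) = -88231/(-47595/11) = -88231*(-11/47595) = 970541/47595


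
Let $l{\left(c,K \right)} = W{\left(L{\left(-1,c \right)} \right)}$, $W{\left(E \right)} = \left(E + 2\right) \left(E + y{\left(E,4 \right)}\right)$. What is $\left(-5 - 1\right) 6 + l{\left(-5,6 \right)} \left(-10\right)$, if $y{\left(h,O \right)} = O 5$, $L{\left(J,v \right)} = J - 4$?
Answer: $414$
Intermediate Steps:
$L{\left(J,v \right)} = -4 + J$
$y{\left(h,O \right)} = 5 O$
$W{\left(E \right)} = \left(2 + E\right) \left(20 + E\right)$ ($W{\left(E \right)} = \left(E + 2\right) \left(E + 5 \cdot 4\right) = \left(2 + E\right) \left(E + 20\right) = \left(2 + E\right) \left(20 + E\right)$)
$l{\left(c,K \right)} = -45$ ($l{\left(c,K \right)} = 40 + \left(-4 - 1\right)^{2} + 22 \left(-4 - 1\right) = 40 + \left(-5\right)^{2} + 22 \left(-5\right) = 40 + 25 - 110 = -45$)
$\left(-5 - 1\right) 6 + l{\left(-5,6 \right)} \left(-10\right) = \left(-5 - 1\right) 6 - -450 = \left(-6\right) 6 + 450 = -36 + 450 = 414$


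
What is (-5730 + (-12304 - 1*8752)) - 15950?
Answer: -42736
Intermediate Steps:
(-5730 + (-12304 - 1*8752)) - 15950 = (-5730 + (-12304 - 8752)) - 15950 = (-5730 - 21056) - 15950 = -26786 - 15950 = -42736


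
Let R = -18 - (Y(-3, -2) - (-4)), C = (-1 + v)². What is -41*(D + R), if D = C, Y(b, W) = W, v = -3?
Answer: 164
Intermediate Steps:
C = 16 (C = (-1 - 3)² = (-4)² = 16)
D = 16
R = -20 (R = -18 - (-2 - (-4)) = -18 - (-2 - 4*(-1)) = -18 - (-2 + 4) = -18 - 1*2 = -18 - 2 = -20)
-41*(D + R) = -41*(16 - 20) = -41*(-4) = 164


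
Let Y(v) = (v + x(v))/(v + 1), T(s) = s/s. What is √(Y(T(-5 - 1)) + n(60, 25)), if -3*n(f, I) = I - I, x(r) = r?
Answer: 1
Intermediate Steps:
n(f, I) = 0 (n(f, I) = -(I - I)/3 = -⅓*0 = 0)
T(s) = 1
Y(v) = 2*v/(1 + v) (Y(v) = (v + v)/(v + 1) = (2*v)/(1 + v) = 2*v/(1 + v))
√(Y(T(-5 - 1)) + n(60, 25)) = √(2*1/(1 + 1) + 0) = √(2*1/2 + 0) = √(2*1*(½) + 0) = √(1 + 0) = √1 = 1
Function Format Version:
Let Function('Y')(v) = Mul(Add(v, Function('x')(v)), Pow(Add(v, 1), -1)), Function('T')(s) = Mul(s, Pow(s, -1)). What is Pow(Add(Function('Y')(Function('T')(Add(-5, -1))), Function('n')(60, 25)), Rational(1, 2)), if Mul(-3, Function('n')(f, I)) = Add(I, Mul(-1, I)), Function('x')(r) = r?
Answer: 1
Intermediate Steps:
Function('n')(f, I) = 0 (Function('n')(f, I) = Mul(Rational(-1, 3), Add(I, Mul(-1, I))) = Mul(Rational(-1, 3), 0) = 0)
Function('T')(s) = 1
Function('Y')(v) = Mul(2, v, Pow(Add(1, v), -1)) (Function('Y')(v) = Mul(Add(v, v), Pow(Add(v, 1), -1)) = Mul(Mul(2, v), Pow(Add(1, v), -1)) = Mul(2, v, Pow(Add(1, v), -1)))
Pow(Add(Function('Y')(Function('T')(Add(-5, -1))), Function('n')(60, 25)), Rational(1, 2)) = Pow(Add(Mul(2, 1, Pow(Add(1, 1), -1)), 0), Rational(1, 2)) = Pow(Add(Mul(2, 1, Pow(2, -1)), 0), Rational(1, 2)) = Pow(Add(Mul(2, 1, Rational(1, 2)), 0), Rational(1, 2)) = Pow(Add(1, 0), Rational(1, 2)) = Pow(1, Rational(1, 2)) = 1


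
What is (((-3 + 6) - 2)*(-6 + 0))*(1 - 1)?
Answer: 0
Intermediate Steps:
(((-3 + 6) - 2)*(-6 + 0))*(1 - 1) = ((3 - 2)*(-6))*0 = (1*(-6))*0 = -6*0 = 0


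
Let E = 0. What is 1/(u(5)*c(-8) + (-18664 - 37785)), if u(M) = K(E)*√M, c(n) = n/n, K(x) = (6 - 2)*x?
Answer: -1/56449 ≈ -1.7715e-5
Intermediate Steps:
K(x) = 4*x
c(n) = 1
u(M) = 0 (u(M) = (4*0)*√M = 0*√M = 0)
1/(u(5)*c(-8) + (-18664 - 37785)) = 1/(0*1 + (-18664 - 37785)) = 1/(0 - 56449) = 1/(-56449) = -1/56449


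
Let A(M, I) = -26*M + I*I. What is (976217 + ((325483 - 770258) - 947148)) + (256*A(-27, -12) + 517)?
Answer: -198613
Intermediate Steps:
A(M, I) = I² - 26*M (A(M, I) = -26*M + I² = I² - 26*M)
(976217 + ((325483 - 770258) - 947148)) + (256*A(-27, -12) + 517) = (976217 + ((325483 - 770258) - 947148)) + (256*((-12)² - 26*(-27)) + 517) = (976217 + (-444775 - 947148)) + (256*(144 + 702) + 517) = (976217 - 1391923) + (256*846 + 517) = -415706 + (216576 + 517) = -415706 + 217093 = -198613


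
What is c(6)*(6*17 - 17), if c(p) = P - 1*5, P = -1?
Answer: -510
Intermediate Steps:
c(p) = -6 (c(p) = -1 - 1*5 = -1 - 5 = -6)
c(6)*(6*17 - 17) = -6*(6*17 - 17) = -6*(102 - 17) = -6*85 = -510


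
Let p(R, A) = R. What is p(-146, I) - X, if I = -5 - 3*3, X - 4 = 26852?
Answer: -27002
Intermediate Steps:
X = 26856 (X = 4 + 26852 = 26856)
I = -14 (I = -5 - 9 = -14)
p(-146, I) - X = -146 - 1*26856 = -146 - 26856 = -27002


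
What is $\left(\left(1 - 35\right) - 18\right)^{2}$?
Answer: $2704$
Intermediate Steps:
$\left(\left(1 - 35\right) - 18\right)^{2} = \left(-34 - 18\right)^{2} = \left(-52\right)^{2} = 2704$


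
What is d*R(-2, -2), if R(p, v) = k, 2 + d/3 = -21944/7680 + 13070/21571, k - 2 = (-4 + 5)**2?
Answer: -264115119/6902720 ≈ -38.262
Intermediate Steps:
k = 3 (k = 2 + (-4 + 5)**2 = 2 + 1**2 = 2 + 1 = 3)
d = -88038373/6902720 (d = -6 + 3*(-21944/7680 + 13070/21571) = -6 + 3*(-21944*1/7680 + 13070*(1/21571)) = -6 + 3*(-2743/960 + 13070/21571) = -6 + 3*(-46622053/20708160) = -6 - 46622053/6902720 = -88038373/6902720 ≈ -12.754)
R(p, v) = 3
d*R(-2, -2) = -88038373/6902720*3 = -264115119/6902720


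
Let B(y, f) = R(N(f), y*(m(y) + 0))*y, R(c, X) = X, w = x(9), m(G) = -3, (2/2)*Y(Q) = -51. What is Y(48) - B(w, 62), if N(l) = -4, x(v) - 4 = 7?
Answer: 312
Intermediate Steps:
x(v) = 11 (x(v) = 4 + 7 = 11)
Y(Q) = -51
w = 11
B(y, f) = -3*y² (B(y, f) = (y*(-3 + 0))*y = (y*(-3))*y = (-3*y)*y = -3*y²)
Y(48) - B(w, 62) = -51 - (-3)*11² = -51 - (-3)*121 = -51 - 1*(-363) = -51 + 363 = 312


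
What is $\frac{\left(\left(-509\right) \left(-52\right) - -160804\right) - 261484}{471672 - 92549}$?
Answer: $- \frac{74212}{379123} \approx -0.19575$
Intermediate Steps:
$\frac{\left(\left(-509\right) \left(-52\right) - -160804\right) - 261484}{471672 - 92549} = \frac{\left(26468 + 160804\right) - 261484}{471672 - 92549} = \frac{187272 - 261484}{379123} = \left(-74212\right) \frac{1}{379123} = - \frac{74212}{379123}$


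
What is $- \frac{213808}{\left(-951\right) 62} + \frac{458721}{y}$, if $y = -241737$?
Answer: $\frac{4106366149}{2375549499} \approx 1.7286$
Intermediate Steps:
$- \frac{213808}{\left(-951\right) 62} + \frac{458721}{y} = - \frac{213808}{\left(-951\right) 62} + \frac{458721}{-241737} = - \frac{213808}{-58962} + 458721 \left(- \frac{1}{241737}\right) = \left(-213808\right) \left(- \frac{1}{58962}\right) - \frac{152907}{80579} = \frac{106904}{29481} - \frac{152907}{80579} = \frac{4106366149}{2375549499}$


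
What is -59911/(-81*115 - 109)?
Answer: 59911/9424 ≈ 6.3573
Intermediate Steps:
-59911/(-81*115 - 109) = -59911/(-9315 - 109) = -59911/(-9424) = -59911*(-1/9424) = 59911/9424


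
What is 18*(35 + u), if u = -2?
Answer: 594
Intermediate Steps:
18*(35 + u) = 18*(35 - 2) = 18*33 = 594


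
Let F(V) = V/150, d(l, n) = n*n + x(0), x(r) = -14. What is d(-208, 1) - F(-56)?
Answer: -947/75 ≈ -12.627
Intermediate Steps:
d(l, n) = -14 + n² (d(l, n) = n*n - 14 = n² - 14 = -14 + n²)
F(V) = V/150 (F(V) = V*(1/150) = V/150)
d(-208, 1) - F(-56) = (-14 + 1²) - (-56)/150 = (-14 + 1) - 1*(-28/75) = -13 + 28/75 = -947/75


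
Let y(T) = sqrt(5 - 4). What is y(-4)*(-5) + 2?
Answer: -3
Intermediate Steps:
y(T) = 1 (y(T) = sqrt(1) = 1)
y(-4)*(-5) + 2 = 1*(-5) + 2 = -5 + 2 = -3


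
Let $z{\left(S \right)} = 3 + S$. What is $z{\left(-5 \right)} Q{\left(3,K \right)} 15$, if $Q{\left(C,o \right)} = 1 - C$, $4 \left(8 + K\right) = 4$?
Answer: $60$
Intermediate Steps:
$K = -7$ ($K = -8 + \frac{1}{4} \cdot 4 = -8 + 1 = -7$)
$z{\left(-5 \right)} Q{\left(3,K \right)} 15 = \left(3 - 5\right) \left(1 - 3\right) 15 = - 2 \left(1 - 3\right) 15 = \left(-2\right) \left(-2\right) 15 = 4 \cdot 15 = 60$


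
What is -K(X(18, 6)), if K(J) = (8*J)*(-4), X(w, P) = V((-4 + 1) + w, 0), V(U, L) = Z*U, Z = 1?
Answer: 480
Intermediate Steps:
V(U, L) = U (V(U, L) = 1*U = U)
X(w, P) = -3 + w (X(w, P) = (-4 + 1) + w = -3 + w)
K(J) = -32*J
-K(X(18, 6)) = -(-32)*(-3 + 18) = -(-32)*15 = -1*(-480) = 480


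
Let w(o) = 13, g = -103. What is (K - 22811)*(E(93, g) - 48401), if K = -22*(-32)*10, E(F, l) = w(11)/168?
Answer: 6106647605/8 ≈ 7.6333e+8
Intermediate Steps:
E(F, l) = 13/168
K = 7040 (K = 704*10 = 7040)
(K - 22811)*(E(93, g) - 48401) = (7040 - 22811)*(13/168 - 48401) = -15771*(-8131355/168) = 6106647605/8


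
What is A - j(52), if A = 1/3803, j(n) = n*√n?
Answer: 1/3803 - 104*√13 ≈ -374.98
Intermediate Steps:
j(n) = n^(3/2)
A = 1/3803 ≈ 0.00026295
A - j(52) = 1/3803 - 52^(3/2) = 1/3803 - 104*√13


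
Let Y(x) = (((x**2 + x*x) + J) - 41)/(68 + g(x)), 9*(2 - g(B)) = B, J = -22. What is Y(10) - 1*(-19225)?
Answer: 11920733/620 ≈ 19227.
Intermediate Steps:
g(B) = 2 - B/9
Y(x) = (-63 + 2*x**2)/(70 - x/9) (Y(x) = (((x**2 + x*x) - 22) - 41)/(68 + (2 - x/9)) = (((x**2 + x**2) - 22) - 41)/(70 - x/9) = ((2*x**2 - 22) - 41)/(70 - x/9) = ((-22 + 2*x**2) - 41)/(70 - x/9) = (-63 + 2*x**2)/(70 - x/9))
Y(10) - 1*(-19225) = 9*(63 - 2*10**2)/(-630 + 10) - 1*(-19225) = 9*(63 - 2*100)/(-620) + 19225 = 9*(-1/620)*(63 - 200) + 19225 = 9*(-1/620)*(-137) + 19225 = 1233/620 + 19225 = 11920733/620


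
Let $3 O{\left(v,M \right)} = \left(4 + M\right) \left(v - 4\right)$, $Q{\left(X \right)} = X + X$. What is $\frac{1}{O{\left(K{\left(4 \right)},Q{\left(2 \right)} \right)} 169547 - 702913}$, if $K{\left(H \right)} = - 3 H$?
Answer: $- \frac{3}{23810755} \approx -1.2599 \cdot 10^{-7}$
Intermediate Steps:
$Q{\left(X \right)} = 2 X$
$O{\left(v,M \right)} = \frac{\left(-4 + v\right) \left(4 + M\right)}{3}$ ($O{\left(v,M \right)} = \frac{\left(4 + M\right) \left(v - 4\right)}{3} = \frac{\left(4 + M\right) \left(-4 + v\right)}{3} = \frac{\left(-4 + v\right) \left(4 + M\right)}{3}$)
$\frac{1}{O{\left(K{\left(4 \right)},Q{\left(2 \right)} \right)} 169547 - 702913} = \frac{1}{\left(- \frac{16}{3} - \frac{4 \cdot 2 \cdot 2}{3} + \frac{4 \left(\left(-3\right) 4\right)}{3} + \frac{2 \cdot 2 \left(\left(-3\right) 4\right)}{3}\right) 169547 - 702913} = \frac{1}{\left(- \frac{16}{3} - \frac{16}{3} + \frac{4}{3} \left(-12\right) + \frac{1}{3} \cdot 4 \left(-12\right)\right) 169547 - 702913} = \frac{1}{\left(- \frac{16}{3} - \frac{16}{3} - 16 - 16\right) 169547 - 702913} = \frac{1}{\left(- \frac{128}{3}\right) 169547 - 702913} = \frac{1}{- \frac{21702016}{3} - 702913} = \frac{1}{- \frac{23810755}{3}} = - \frac{3}{23810755}$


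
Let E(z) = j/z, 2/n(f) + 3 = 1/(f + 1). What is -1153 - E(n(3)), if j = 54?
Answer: -4315/4 ≈ -1078.8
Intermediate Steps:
n(f) = 2/(-3 + 1/(1 + f)) (n(f) = 2/(-3 + 1/(f + 1)) = 2/(-3 + 1/(1 + f)))
E(z) = 54/z
-1153 - E(n(3)) = -1153 - 54/(2*(-1 - 1*3)/(2 + 3*3)) = -1153 - 54/(2*(-1 - 3)/(2 + 9)) = -1153 - 54/(2*(-4)/11) = -1153 - 54/(2*(1/11)*(-4)) = -1153 - 54/(-8/11) = -1153 - 54*(-11)/8 = -1153 - 1*(-297/4) = -1153 + 297/4 = -4315/4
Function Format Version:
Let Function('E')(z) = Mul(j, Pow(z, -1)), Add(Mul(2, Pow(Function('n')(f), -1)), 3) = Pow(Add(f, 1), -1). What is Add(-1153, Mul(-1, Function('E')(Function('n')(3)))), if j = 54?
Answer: Rational(-4315, 4) ≈ -1078.8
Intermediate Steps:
Function('n')(f) = Mul(2, Pow(Add(-3, Pow(Add(1, f), -1)), -1)) (Function('n')(f) = Mul(2, Pow(Add(-3, Pow(Add(f, 1), -1)), -1)) = Mul(2, Pow(Add(-3, Pow(Add(1, f), -1)), -1)))
Function('E')(z) = Mul(54, Pow(z, -1))
Add(-1153, Mul(-1, Function('E')(Function('n')(3)))) = Add(-1153, Mul(-1, Mul(54, Pow(Mul(2, Pow(Add(2, Mul(3, 3)), -1), Add(-1, Mul(-1, 3))), -1)))) = Add(-1153, Mul(-1, Mul(54, Pow(Mul(2, Pow(Add(2, 9), -1), Add(-1, -3)), -1)))) = Add(-1153, Mul(-1, Mul(54, Pow(Mul(2, Pow(11, -1), -4), -1)))) = Add(-1153, Mul(-1, Mul(54, Pow(Mul(2, Rational(1, 11), -4), -1)))) = Add(-1153, Mul(-1, Mul(54, Pow(Rational(-8, 11), -1)))) = Add(-1153, Mul(-1, Mul(54, Rational(-11, 8)))) = Add(-1153, Mul(-1, Rational(-297, 4))) = Add(-1153, Rational(297, 4)) = Rational(-4315, 4)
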